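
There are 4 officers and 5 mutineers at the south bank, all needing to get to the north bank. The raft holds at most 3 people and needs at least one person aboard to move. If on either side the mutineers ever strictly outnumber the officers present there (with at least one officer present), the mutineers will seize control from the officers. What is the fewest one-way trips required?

impossible

The mutineers already outnumber the officers at the south bank before anyone moves, so the starting position itself is disallowed.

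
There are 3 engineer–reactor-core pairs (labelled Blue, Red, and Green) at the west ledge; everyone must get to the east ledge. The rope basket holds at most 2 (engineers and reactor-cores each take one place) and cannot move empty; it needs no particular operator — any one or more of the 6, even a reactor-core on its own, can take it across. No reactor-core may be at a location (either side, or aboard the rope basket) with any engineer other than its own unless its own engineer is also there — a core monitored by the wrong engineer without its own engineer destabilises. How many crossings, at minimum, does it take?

11

Counting alone: each trip to the east ledge takes at most 2 across and each return brings at least 1 back, so after t trips out (and t−1 returns) at most 2t − (t−1) of the 6 are across; that first reaches 6 at t = 5, so at least 9 crossings are needed.
The safety rule pushes this higher. Following every safe sequence of crossings, the most of the 6 that can be at the east ledge as the rope basket arrives there on crossing 9 is 5 — never all 6.
So no plan with fewer than 11 crossings exists, and this one achieves 11:
1. engineer Blue and reactor-core Blue cross → the east ledge.
2. engineer Blue crosses ← the west ledge.
3. reactor-core Green and reactor-core Red cross → the east ledge.
4. reactor-core Blue crosses ← the west ledge.
5. engineer Green and engineer Red cross → the east ledge.
6. engineer Red and reactor-core Red cross ← the west ledge.
7. engineer Blue and engineer Red cross → the east ledge.
8. reactor-core Green crosses ← the west ledge.
9. reactor-core Blue and reactor-core Red cross → the east ledge.
10. engineer Green crosses ← the west ledge.
11. engineer Green and reactor-core Green cross → the east ledge.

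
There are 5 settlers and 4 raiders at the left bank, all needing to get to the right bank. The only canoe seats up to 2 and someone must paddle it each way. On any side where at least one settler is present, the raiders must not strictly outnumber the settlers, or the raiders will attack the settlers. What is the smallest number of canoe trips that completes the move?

15

Counting alone: each trip to the right bank takes at most 2 across and each return brings at least 1 back, so after t trips out (and t−1 returns) at most 2t − (t−1) of the 9 are across; that first reaches 9 at t = 8, so at least 15 crossings are needed.
The plan below uses exactly 15 crossings, so it is optimal:
1. 2 raiders → the right bank.  (the left bank: 5S 2R; the right bank: 0S 2R)
2. 1 raider ← the left bank.  (the left bank: 5S 3R; the right bank: 0S 1R)
3. 2 raiders → the right bank.  (the left bank: 5S 1R; the right bank: 0S 3R)
4. 1 raider ← the left bank.  (the left bank: 5S 2R; the right bank: 0S 2R)
5. 2 settlers → the right bank.  (the left bank: 3S 2R; the right bank: 2S 2R)
6. 1 raider ← the left bank.  (the left bank: 3S 3R; the right bank: 2S 1R)
7. 1 settler and 1 raider → the right bank.  (the left bank: 2S 2R; the right bank: 3S 2R)
8. 1 settler ← the left bank.  (the left bank: 3S 2R; the right bank: 2S 2R)
9. 1 settler and 1 raider → the right bank.  (the left bank: 2S 1R; the right bank: 3S 3R)
10. 1 raider ← the left bank.  (the left bank: 2S 2R; the right bank: 3S 2R)
11. 1 settler and 1 raider → the right bank.  (the left bank: 1S 1R; the right bank: 4S 3R)
12. 1 settler ← the left bank.  (the left bank: 2S 1R; the right bank: 3S 3R)
13. 1 settler and 1 raider → the right bank.  (the left bank: 1S 0R; the right bank: 4S 4R)
14. 1 raider ← the left bank.  (the left bank: 1S 1R; the right bank: 4S 3R)
15. 1 settler and 1 raider → the right bank.  (the left bank: 0S 0R; the right bank: 5S 4R)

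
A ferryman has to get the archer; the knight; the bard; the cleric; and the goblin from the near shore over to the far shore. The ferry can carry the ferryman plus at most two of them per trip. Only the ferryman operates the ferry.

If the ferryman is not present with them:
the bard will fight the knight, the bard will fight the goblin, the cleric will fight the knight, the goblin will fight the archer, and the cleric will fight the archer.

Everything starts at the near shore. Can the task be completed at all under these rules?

No

Whatever the first load, the items left behind include a forbidden pair without the ferryman. No opening move is safe, so no plan exists.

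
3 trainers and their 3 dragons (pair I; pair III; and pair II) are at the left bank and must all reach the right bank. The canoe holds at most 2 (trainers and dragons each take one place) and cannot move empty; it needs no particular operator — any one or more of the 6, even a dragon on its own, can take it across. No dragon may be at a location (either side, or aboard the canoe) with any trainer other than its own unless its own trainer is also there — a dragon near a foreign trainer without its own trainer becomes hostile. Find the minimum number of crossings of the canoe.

Counting alone: each trip to the right bank takes at most 2 across and each return brings at least 1 back, so after t trips out (and t−1 returns) at most 2t − (t−1) of the 6 are across; that first reaches 6 at t = 5, so at least 9 crossings are needed.
The safety rule pushes this higher. Following every safe sequence of crossings, the most of the 6 that can be at the right bank as the canoe arrives there on crossing 9 is 5 — never all 6.
So no plan with fewer than 11 crossings exists, and this one achieves 11:
1. dragon I and trainer I cross → the right bank.
2. trainer I crosses ← the left bank.
3. dragon II and dragon III cross → the right bank.
4. dragon I crosses ← the left bank.
5. trainer II and trainer III cross → the right bank.
6. dragon III and trainer III cross ← the left bank.
7. trainer I and trainer III cross → the right bank.
8. dragon II crosses ← the left bank.
9. dragon I and dragon III cross → the right bank.
10. trainer II crosses ← the left bank.
11. dragon II and trainer II cross → the right bank.

11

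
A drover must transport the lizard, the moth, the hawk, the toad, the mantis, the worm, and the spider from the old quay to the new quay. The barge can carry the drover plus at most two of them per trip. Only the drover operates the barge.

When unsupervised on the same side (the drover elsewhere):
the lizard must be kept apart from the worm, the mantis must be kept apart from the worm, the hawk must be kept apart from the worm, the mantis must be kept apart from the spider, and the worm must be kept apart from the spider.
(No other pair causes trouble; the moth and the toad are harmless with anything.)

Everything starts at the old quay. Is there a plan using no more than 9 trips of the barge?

No

Counting alone: the drover can take at most 2 across per trip to the new quay, so moving all 7 needs at least 4 loaded trips out, with a return between consecutive ones — at least 7 crossings.
The safety rule pushes this higher. Following every safe sequence of crossings, the most of the 7 that can be at the new quay as the barge arrives there on crossings 7, 9 is 5, 6 respectively — never all 7.
So the move cannot be finished within 9 crossings. (The shortest complete plan takes 11:)
1. Drover goes to the new quay with the mantis and the worm.
2. Drover goes back to the old quay with the mantis.
3. Drover goes to the new quay with the lizard and the mantis.
4. Drover goes back to the old quay with the worm.
5. Drover goes to the new quay with the moth and the worm.
6. Drover goes back to the old quay with the worm.
7. Drover goes to the new quay with the hawk and the worm.
8. Drover goes back to the old quay with the worm.
9. Drover goes to the new quay with the toad and the worm.
10. Drover goes back to the old quay with the worm.
11. Drover goes to the new quay with the spider and the worm.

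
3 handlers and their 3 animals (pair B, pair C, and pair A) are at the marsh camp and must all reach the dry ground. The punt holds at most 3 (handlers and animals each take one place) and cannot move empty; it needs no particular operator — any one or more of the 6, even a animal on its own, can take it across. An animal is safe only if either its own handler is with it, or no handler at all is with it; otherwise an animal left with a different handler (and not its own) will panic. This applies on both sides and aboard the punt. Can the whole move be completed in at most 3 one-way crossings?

Counting alone: each trip to the dry ground takes at most 3 across and each return brings at least 1 back, so after t trips out (and t−1 returns) at most 3t − (t−1) of the 6 are across; that first reaches 6 at t = 3, so at least 5 crossings are needed.
Since 3 < 5, 3 crossings cannot be enough. (The shortest complete plan in fact takes 5:)
1. animal B and handler B cross → the dry ground.
2. handler B crosses ← the marsh camp.
3. handler A, handler B, and handler C cross → the dry ground.
4. animal B crosses ← the marsh camp.
5. animal A, animal B, and animal C cross → the dry ground.

No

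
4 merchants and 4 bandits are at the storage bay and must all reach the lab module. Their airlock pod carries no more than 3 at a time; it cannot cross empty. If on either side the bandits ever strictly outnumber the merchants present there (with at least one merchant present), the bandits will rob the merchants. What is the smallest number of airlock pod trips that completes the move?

9

Counting alone: each trip to the lab module takes at most 3 across and each return brings at least 1 back, so after t trips out (and t−1 returns) at most 3t − (t−1) of the 8 are across; that first reaches 8 at t = 4, so at least 7 crossings are needed.
The safety rule pushes this higher. Following every safe sequence of crossings, the most of the 8 that can be at the lab module as the airlock pod arrives there on crossing 7 is 7 — never all 8.
So no plan with fewer than 9 crossings exists, and this one achieves 9:
1. 2 bandits → the lab module.  (the storage bay: 4M 2B; the lab module: 0M 2B)
2. 1 bandit ← the storage bay.  (the storage bay: 4M 3B; the lab module: 0M 1B)
3. 3 bandits → the lab module.  (the storage bay: 4M 0B; the lab module: 0M 4B)
4. 1 bandit ← the storage bay.  (the storage bay: 4M 1B; the lab module: 0M 3B)
5. 3 merchants → the lab module.  (the storage bay: 1M 1B; the lab module: 3M 3B)
6. 1 merchant and 1 bandit ← the storage bay.  (the storage bay: 2M 2B; the lab module: 2M 2B)
7. 2 merchants → the lab module.  (the storage bay: 0M 2B; the lab module: 4M 2B)
8. 1 bandit ← the storage bay.  (the storage bay: 0M 3B; the lab module: 4M 1B)
9. 3 bandits → the lab module.  (the storage bay: 0M 0B; the lab module: 4M 4B)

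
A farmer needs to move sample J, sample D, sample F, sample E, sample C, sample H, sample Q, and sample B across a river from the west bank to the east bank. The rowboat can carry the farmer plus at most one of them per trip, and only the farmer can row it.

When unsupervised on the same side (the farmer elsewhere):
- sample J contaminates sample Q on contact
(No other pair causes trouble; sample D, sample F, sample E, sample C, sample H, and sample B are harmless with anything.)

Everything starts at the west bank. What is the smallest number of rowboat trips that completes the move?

15

Counting alone: the farmer can take at most 1 across per trip to the east bank, so moving all 8 needs at least 8 loaded trips out, with a return between consecutive ones — at least 15 crossings.
The plan below uses exactly 15 crossings, so it is optimal:
1. Farmer goes to the east bank with sample J.  [the west bank: sample B, sample C, sample D, sample E, sample F, sample H, sample Q | the east bank: sample J]
2. Farmer goes back to the west bank alone.  [the west bank: sample B, sample C, sample D, sample E, sample F, sample H, sample Q | the east bank: sample J]
3. Farmer goes to the east bank with sample D.  [the west bank: sample B, sample C, sample E, sample F, sample H, sample Q | the east bank: sample D, sample J]
4. Farmer goes back to the west bank alone.  [the west bank: sample B, sample C, sample E, sample F, sample H, sample Q | the east bank: sample D, sample J]
5. Farmer goes to the east bank with sample F.  [the west bank: sample B, sample C, sample E, sample H, sample Q | the east bank: sample D, sample F, sample J]
6. Farmer goes back to the west bank alone.  [the west bank: sample B, sample C, sample E, sample H, sample Q | the east bank: sample D, sample F, sample J]
7. Farmer goes to the east bank with sample E.  [the west bank: sample B, sample C, sample H, sample Q | the east bank: sample D, sample E, sample F, sample J]
8. Farmer goes back to the west bank alone.  [the west bank: sample B, sample C, sample H, sample Q | the east bank: sample D, sample E, sample F, sample J]
9. Farmer goes to the east bank with sample C.  [the west bank: sample B, sample H, sample Q | the east bank: sample C, sample D, sample E, sample F, sample J]
10. Farmer goes back to the west bank alone.  [the west bank: sample B, sample H, sample Q | the east bank: sample C, sample D, sample E, sample F, sample J]
11. Farmer goes to the east bank with sample H.  [the west bank: sample B, sample Q | the east bank: sample C, sample D, sample E, sample F, sample H, sample J]
12. Farmer goes back to the west bank alone.  [the west bank: sample B, sample Q | the east bank: sample C, sample D, sample E, sample F, sample H, sample J]
13. Farmer goes to the east bank with sample B.  [the west bank: sample Q | the east bank: sample B, sample C, sample D, sample E, sample F, sample H, sample J]
14. Farmer goes back to the west bank alone.  [the west bank: sample Q | the east bank: sample B, sample C, sample D, sample E, sample F, sample H, sample J]
15. Farmer goes to the east bank with sample Q.  [the west bank: — | the east bank: sample B, sample C, sample D, sample E, sample F, sample H, sample J, sample Q]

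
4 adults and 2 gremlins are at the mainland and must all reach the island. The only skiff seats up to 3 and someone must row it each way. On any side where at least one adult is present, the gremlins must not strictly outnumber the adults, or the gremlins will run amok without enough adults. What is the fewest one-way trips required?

Counting alone: each trip to the island takes at most 3 across and each return brings at least 1 back, so after t trips out (and t−1 returns) at most 3t − (t−1) of the 6 are across; that first reaches 6 at t = 3, so at least 5 crossings are needed.
The plan below uses exactly 5 crossings, so it is optimal:
1. 2 gremlins → the island.  (the mainland: 4A 0G; the island: 0A 2G)
2. 1 gremlin ← the mainland.  (the mainland: 4A 1G; the island: 0A 1G)
3. 2 adults and 1 gremlin → the island.  (the mainland: 2A 0G; the island: 2A 2G)
4. 1 gremlin ← the mainland.  (the mainland: 2A 1G; the island: 2A 1G)
5. 2 adults and 1 gremlin → the island.  (the mainland: 0A 0G; the island: 4A 2G)

5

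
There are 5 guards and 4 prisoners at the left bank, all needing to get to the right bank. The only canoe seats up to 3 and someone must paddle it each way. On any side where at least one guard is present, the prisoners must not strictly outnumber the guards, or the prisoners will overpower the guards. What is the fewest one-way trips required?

7

Counting alone: each trip to the right bank takes at most 3 across and each return brings at least 1 back, so after t trips out (and t−1 returns) at most 3t − (t−1) of the 9 are across; that first reaches 9 at t = 4, so at least 7 crossings are needed.
The plan below uses exactly 7 crossings, so it is optimal:
1. 3 prisoners → the right bank.  (the left bank: 5G 1P; the right bank: 0G 3P)
2. 1 prisoner ← the left bank.  (the left bank: 5G 2P; the right bank: 0G 2P)
3. 3 guards → the right bank.  (the left bank: 2G 2P; the right bank: 3G 2P)
4. 1 guard ← the left bank.  (the left bank: 3G 2P; the right bank: 2G 2P)
5. 2 guards and 1 prisoner → the right bank.  (the left bank: 1G 1P; the right bank: 4G 3P)
6. 1 guard ← the left bank.  (the left bank: 2G 1P; the right bank: 3G 3P)
7. 2 guards and 1 prisoner → the right bank.  (the left bank: 0G 0P; the right bank: 5G 4P)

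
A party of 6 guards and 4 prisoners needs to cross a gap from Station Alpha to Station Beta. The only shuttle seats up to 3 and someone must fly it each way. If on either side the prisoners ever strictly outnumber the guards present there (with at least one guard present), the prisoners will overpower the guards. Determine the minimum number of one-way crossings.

9

Counting alone: each trip to Station Beta takes at most 3 across and each return brings at least 1 back, so after t trips out (and t−1 returns) at most 3t − (t−1) of the 10 are across; that first reaches 10 at t = 5, so at least 9 crossings are needed.
The plan below uses exactly 9 crossings, so it is optimal:
1. 2 prisoners → Station Beta.  (Station Alpha: 6G 2P; Station Beta: 0G 2P)
2. 1 prisoner ← Station Alpha.  (Station Alpha: 6G 3P; Station Beta: 0G 1P)
3. 3 prisoners → Station Beta.  (Station Alpha: 6G 0P; Station Beta: 0G 4P)
4. 1 prisoner ← Station Alpha.  (Station Alpha: 6G 1P; Station Beta: 0G 3P)
5. 3 guards → Station Beta.  (Station Alpha: 3G 1P; Station Beta: 3G 3P)
6. 1 prisoner ← Station Alpha.  (Station Alpha: 3G 2P; Station Beta: 3G 2P)
7. 1 guard and 2 prisoners → Station Beta.  (Station Alpha: 2G 0P; Station Beta: 4G 4P)
8. 1 prisoner ← Station Alpha.  (Station Alpha: 2G 1P; Station Beta: 4G 3P)
9. 2 guards and 1 prisoner → Station Beta.  (Station Alpha: 0G 0P; Station Beta: 6G 4P)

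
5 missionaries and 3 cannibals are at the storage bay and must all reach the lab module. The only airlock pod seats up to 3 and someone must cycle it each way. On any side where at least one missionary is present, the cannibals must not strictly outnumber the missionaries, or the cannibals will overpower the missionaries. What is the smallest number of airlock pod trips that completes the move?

7

Counting alone: each trip to the lab module takes at most 3 across and each return brings at least 1 back, so after t trips out (and t−1 returns) at most 3t − (t−1) of the 8 are across; that first reaches 8 at t = 4, so at least 7 crossings are needed.
The plan below uses exactly 7 crossings, so it is optimal:
1. 2 cannibals → the lab module.  (the storage bay: 5M 1C; the lab module: 0M 2C)
2. 1 cannibal ← the storage bay.  (the storage bay: 5M 2C; the lab module: 0M 1C)
3. 2 missionaries and 1 cannibal → the lab module.  (the storage bay: 3M 1C; the lab module: 2M 2C)
4. 1 cannibal ← the storage bay.  (the storage bay: 3M 2C; the lab module: 2M 1C)
5. 1 missionary and 2 cannibals → the lab module.  (the storage bay: 2M 0C; the lab module: 3M 3C)
6. 1 cannibal ← the storage bay.  (the storage bay: 2M 1C; the lab module: 3M 2C)
7. 2 missionaries and 1 cannibal → the lab module.  (the storage bay: 0M 0C; the lab module: 5M 3C)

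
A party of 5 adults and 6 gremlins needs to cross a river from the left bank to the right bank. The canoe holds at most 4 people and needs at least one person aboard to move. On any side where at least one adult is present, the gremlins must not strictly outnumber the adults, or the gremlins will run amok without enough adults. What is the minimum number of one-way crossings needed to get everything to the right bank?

The gremlins already outnumber the adults at the left bank before anyone moves, so the starting position itself is disallowed.

impossible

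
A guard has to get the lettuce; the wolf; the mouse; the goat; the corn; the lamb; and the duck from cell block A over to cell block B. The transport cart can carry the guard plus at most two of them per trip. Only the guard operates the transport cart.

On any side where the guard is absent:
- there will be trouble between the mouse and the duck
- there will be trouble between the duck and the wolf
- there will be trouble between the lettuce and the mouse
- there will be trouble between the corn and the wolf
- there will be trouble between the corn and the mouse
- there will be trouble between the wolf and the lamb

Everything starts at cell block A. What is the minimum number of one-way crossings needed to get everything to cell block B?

Counting alone: the guard can take at most 2 across per trip to cell block B, so moving all 7 needs at least 4 loaded trips out, with a return between consecutive ones — at least 7 crossings.
The safety rule pushes this higher. Following every safe sequence of crossings, the most of the 7 that can be at cell block B as the transport cart arrives there on crossing 7 is 6 — never all 7.
So no plan with fewer than 9 crossings exists, and this one achieves 9:
1. Guard goes to cell block B with the mouse and the wolf.  [cell block A: the corn, the duck, the goat, the lamb, the lettuce | cell block B: the mouse, the wolf]
2. Guard goes back to cell block A alone.  [cell block A: the corn, the duck, the goat, the lamb, the lettuce | cell block B: the mouse, the wolf]
3. Guard goes to cell block B with the lettuce.  [cell block A: the corn, the duck, the goat, the lamb | cell block B: the lettuce, the mouse, the wolf]
4. Guard goes back to cell block A with the mouse.  [cell block A: the corn, the duck, the goat, the lamb, the mouse | cell block B: the lettuce, the wolf]
5. Guard goes to cell block B with the corn and the duck.  [cell block A: the goat, the lamb, the mouse | cell block B: the corn, the duck, the lettuce, the wolf]
6. Guard goes back to cell block A with the wolf.  [cell block A: the goat, the lamb, the mouse, the wolf | cell block B: the corn, the duck, the lettuce]
7. Guard goes to cell block B with the goat and the lamb.  [cell block A: the mouse, the wolf | cell block B: the corn, the duck, the goat, the lamb, the lettuce]
8. Guard goes back to cell block A alone.  [cell block A: the mouse, the wolf | cell block B: the corn, the duck, the goat, the lamb, the lettuce]
9. Guard goes to cell block B with the mouse and the wolf.  [cell block A: — | cell block B: the corn, the duck, the goat, the lamb, the lettuce, the mouse, the wolf]

9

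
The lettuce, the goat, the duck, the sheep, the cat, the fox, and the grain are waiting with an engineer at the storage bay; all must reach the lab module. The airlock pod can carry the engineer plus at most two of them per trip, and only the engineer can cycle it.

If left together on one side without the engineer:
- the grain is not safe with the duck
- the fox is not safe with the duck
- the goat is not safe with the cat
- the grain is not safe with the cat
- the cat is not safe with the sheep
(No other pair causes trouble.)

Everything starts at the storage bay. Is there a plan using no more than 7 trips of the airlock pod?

No

Counting alone: the engineer can take at most 2 across per trip to the lab module, so moving all 7 needs at least 4 loaded trips out, with a return between consecutive ones — at least 7 crossings.
The safety rule pushes this higher. Following every safe sequence of crossings, the most of the 7 that can be at the lab module as the airlock pod arrives there on crossing 7 is 6 — never all 7.
So the move cannot be finished within 7 crossings. (The shortest complete plan takes 9:)
1. Engineer goes to the lab module with the cat and the duck.
2. Engineer goes back to the storage bay alone.
3. Engineer goes to the lab module with the lettuce.
4. Engineer goes back to the storage bay alone.
5. Engineer goes to the lab module with the goat and the sheep.
6. Engineer goes back to the storage bay with the cat.
7. Engineer goes to the lab module with the fox and the grain.
8. Engineer goes back to the storage bay with the duck.
9. Engineer goes to the lab module with the cat and the duck.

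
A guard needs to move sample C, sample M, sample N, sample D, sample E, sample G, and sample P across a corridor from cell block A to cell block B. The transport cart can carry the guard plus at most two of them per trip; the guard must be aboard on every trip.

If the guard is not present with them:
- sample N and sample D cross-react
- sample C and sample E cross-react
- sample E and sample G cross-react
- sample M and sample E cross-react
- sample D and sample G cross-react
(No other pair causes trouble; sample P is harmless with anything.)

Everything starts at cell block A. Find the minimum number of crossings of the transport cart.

9

Counting alone: the guard can take at most 2 across per trip to cell block B, so moving all 7 needs at least 4 loaded trips out, with a return between consecutive ones — at least 7 crossings.
The safety rule pushes this higher. Following every safe sequence of crossings, the most of the 7 that can be at cell block B as the transport cart arrives there on crossing 7 is 6 — never all 7.
So no plan with fewer than 9 crossings exists, and this one achieves 9:
1. Guard goes to cell block B with sample D and sample E.
2. Guard goes back to cell block A alone.
3. Guard goes to cell block B with sample C.
4. Guard goes back to cell block A with sample E.
5. Guard goes to cell block B with sample G and sample M.
6. Guard goes back to cell block A with sample D.
7. Guard goes to cell block B with sample N and sample P.
8. Guard goes back to cell block A alone.
9. Guard goes to cell block B with sample D and sample E.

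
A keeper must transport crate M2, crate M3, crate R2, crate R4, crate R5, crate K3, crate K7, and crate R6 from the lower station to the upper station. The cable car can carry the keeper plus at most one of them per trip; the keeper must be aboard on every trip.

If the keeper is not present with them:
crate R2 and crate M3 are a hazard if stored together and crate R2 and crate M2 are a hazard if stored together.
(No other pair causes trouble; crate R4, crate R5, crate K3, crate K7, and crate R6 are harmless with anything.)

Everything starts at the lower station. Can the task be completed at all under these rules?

1. Keeper goes to the upper station with crate R2.
2. Keeper goes back to the lower station alone.
3. Keeper goes to the upper station with crate M2.
4. Keeper goes back to the lower station with crate R2.
5. Keeper goes to the upper station with crate M3.
6. Keeper goes back to the lower station alone.
7. Keeper goes to the upper station with crate R4.
8. Keeper goes back to the lower station alone.
9. Keeper goes to the upper station with crate R5.
10. Keeper goes back to the lower station alone.
11. Keeper goes to the upper station with crate K3.
12. Keeper goes back to the lower station alone.
13. Keeper goes to the upper station with crate K7.
14. Keeper goes back to the lower station alone.
15. Keeper goes to the upper station with crate R6.
16. Keeper goes back to the lower station alone.
17. Keeper goes to the upper station with crate R2.

Yes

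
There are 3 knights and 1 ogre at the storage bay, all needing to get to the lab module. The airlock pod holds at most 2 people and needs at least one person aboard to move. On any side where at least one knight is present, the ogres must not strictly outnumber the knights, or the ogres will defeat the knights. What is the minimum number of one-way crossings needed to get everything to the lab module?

Counting alone: each trip to the lab module takes at most 2 across and each return brings at least 1 back, so after t trips out (and t−1 returns) at most 2t − (t−1) of the 4 are across; that first reaches 4 at t = 3, so at least 5 crossings are needed.
The plan below uses exactly 5 crossings, so it is optimal:
1. 1 knight and 1 ogre → the lab module.  (the storage bay: 2K 0O; the lab module: 1K 1O)
2. 1 ogre ← the storage bay.  (the storage bay: 2K 1O; the lab module: 1K 0O)
3. 1 knight and 1 ogre → the lab module.  (the storage bay: 1K 0O; the lab module: 2K 1O)
4. 1 ogre ← the storage bay.  (the storage bay: 1K 1O; the lab module: 2K 0O)
5. 1 knight and 1 ogre → the lab module.  (the storage bay: 0K 0O; the lab module: 3K 1O)

5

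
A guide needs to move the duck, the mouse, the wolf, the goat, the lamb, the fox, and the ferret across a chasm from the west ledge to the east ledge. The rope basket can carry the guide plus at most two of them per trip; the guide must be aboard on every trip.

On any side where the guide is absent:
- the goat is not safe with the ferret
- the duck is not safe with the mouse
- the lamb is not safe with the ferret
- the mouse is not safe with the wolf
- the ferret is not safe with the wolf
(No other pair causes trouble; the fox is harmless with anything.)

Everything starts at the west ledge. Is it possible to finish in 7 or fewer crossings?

No

Counting alone: the guide can take at most 2 across per trip to the east ledge, so moving all 7 needs at least 4 loaded trips out, with a return between consecutive ones — at least 7 crossings.
The safety rule pushes this higher. Following every safe sequence of crossings, the most of the 7 that can be at the east ledge as the rope basket arrives there on crossing 7 is 6 — never all 7.
So the move cannot be finished within 7 crossings. (The shortest complete plan takes 9:)
1. Guide goes to the east ledge with the ferret and the mouse.
2. Guide goes back to the west ledge alone.
3. Guide goes to the east ledge with the duck.
4. Guide goes back to the west ledge with the mouse.
5. Guide goes to the east ledge with the goat and the wolf.
6. Guide goes back to the west ledge with the ferret.
7. Guide goes to the east ledge with the fox and the lamb.
8. Guide goes back to the west ledge alone.
9. Guide goes to the east ledge with the ferret and the mouse.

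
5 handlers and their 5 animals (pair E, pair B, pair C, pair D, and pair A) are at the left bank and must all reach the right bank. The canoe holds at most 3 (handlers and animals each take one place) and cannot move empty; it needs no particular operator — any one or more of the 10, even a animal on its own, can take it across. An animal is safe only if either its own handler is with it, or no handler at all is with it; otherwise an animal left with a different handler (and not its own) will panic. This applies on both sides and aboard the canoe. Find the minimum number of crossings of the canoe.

11

Counting alone: each trip to the right bank takes at most 3 across and each return brings at least 1 back, so after t trips out (and t−1 returns) at most 3t − (t−1) of the 10 are across; that first reaches 10 at t = 5, so at least 9 crossings are needed.
The safety rule pushes this higher. Following every safe sequence of crossings, the most of the 10 that can be at the right bank as the canoe arrives there on crossing 9 is 9 — never all 10.
So no plan with fewer than 11 crossings exists, and this one achieves 11:
1. animal E and handler E cross → the right bank.
2. handler E crosses ← the left bank.
3. animal B, animal C, and animal D cross → the right bank.
4. animal E crosses ← the left bank.
5. handler B, handler C, and handler D cross → the right bank.
6. animal B and handler B cross ← the left bank.
7. handler A, handler B, and handler E cross → the right bank.
8. animal C crosses ← the left bank.
9. animal B and animal E cross → the right bank.
10. animal E crosses ← the left bank.
11. animal A, animal C, and animal E cross → the right bank.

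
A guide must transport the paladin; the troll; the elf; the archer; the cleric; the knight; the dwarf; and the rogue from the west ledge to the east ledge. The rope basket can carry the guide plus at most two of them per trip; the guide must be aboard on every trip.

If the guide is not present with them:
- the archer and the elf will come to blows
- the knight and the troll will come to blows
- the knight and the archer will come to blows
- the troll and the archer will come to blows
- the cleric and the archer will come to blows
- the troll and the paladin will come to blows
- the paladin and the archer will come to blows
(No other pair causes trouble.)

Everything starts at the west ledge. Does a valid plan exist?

1. Guide goes to the east ledge with the archer and the troll.
2. Guide goes back to the west ledge with the troll.
3. Guide goes to the east ledge with the knight and the paladin.
4. Guide goes back to the west ledge with the archer.
5. Guide goes to the east ledge with the archer and the elf.
6. Guide goes back to the west ledge with the archer.
7. Guide goes to the east ledge with the cleric and the troll.
8. Guide goes back to the west ledge with the troll.
9. Guide goes to the east ledge with the dwarf and the troll.
10. Guide goes back to the west ledge with the troll.
11. Guide goes to the east ledge with the rogue and the troll.
12. Guide goes back to the west ledge with the troll.
13. Guide goes to the east ledge with the archer and the troll.

Yes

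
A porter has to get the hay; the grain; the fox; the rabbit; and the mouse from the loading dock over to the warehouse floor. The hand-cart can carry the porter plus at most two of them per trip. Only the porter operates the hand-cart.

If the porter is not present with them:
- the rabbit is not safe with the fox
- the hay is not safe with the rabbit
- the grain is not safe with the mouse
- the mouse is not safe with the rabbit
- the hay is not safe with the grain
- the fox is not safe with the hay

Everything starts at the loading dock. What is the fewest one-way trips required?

impossible

Whatever the first load, the items left behind include a forbidden pair without the porter. No opening move is safe, so no plan exists.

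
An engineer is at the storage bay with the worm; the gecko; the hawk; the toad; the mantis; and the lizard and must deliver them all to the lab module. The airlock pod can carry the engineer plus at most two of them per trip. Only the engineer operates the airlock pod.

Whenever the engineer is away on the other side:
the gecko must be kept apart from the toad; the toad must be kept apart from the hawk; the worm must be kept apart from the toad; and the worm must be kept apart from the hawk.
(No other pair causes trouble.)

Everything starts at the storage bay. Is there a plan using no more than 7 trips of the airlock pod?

Counting alone: the engineer can take at most 2 across per trip to the lab module, so moving all 6 needs at least 3 loaded trips out, with a return between consecutive ones — at least 5 crossings.
The safety rule pushes this higher. Following every safe sequence of crossings, the most of the 6 that can be at the lab module as the airlock pod arrives there on crossings 5, 7 is 4, 5 respectively — never all 6.
So the move cannot be finished within 7 crossings. (The shortest complete plan takes 9:)
1. Engineer goes to the lab module with the toad and the worm.
2. Engineer goes back to the storage bay with the worm.
3. Engineer goes to the lab module with the gecko and the worm.
4. Engineer goes back to the storage bay with the toad.
5. Engineer goes to the lab module with the hawk and the mantis.
6. Engineer goes back to the storage bay with the worm.
7. Engineer goes to the lab module with the lizard and the worm.
8. Engineer goes back to the storage bay with the worm.
9. Engineer goes to the lab module with the toad and the worm.

No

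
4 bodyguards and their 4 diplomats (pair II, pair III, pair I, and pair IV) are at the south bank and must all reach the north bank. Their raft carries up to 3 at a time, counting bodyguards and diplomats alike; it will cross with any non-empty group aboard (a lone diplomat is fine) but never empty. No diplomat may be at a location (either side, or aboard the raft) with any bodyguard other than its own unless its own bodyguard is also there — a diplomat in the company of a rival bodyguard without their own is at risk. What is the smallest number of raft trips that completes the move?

Counting alone: each trip to the north bank takes at most 3 across and each return brings at least 1 back, so after t trips out (and t−1 returns) at most 3t − (t−1) of the 8 are across; that first reaches 8 at t = 4, so at least 7 crossings are needed.
The safety rule pushes this higher. Following every safe sequence of crossings, the most of the 8 that can be at the north bank as the raft arrives there on crossing 7 is 7 — never all 8.
So no plan with fewer than 9 crossings exists, and this one achieves 9:
1. bodyguard II and diplomat II cross → the north bank.
2. bodyguard II crosses ← the south bank.
3. bodyguard II, bodyguard III, and diplomat III cross → the north bank.
4. bodyguard II and diplomat II cross ← the south bank.
5. bodyguard I, bodyguard II, and bodyguard IV cross → the north bank.
6. diplomat III crosses ← the south bank.
7. diplomat II and diplomat III cross → the north bank.
8. diplomat II crosses ← the south bank.
9. diplomat I, diplomat II, and diplomat IV cross → the north bank.

9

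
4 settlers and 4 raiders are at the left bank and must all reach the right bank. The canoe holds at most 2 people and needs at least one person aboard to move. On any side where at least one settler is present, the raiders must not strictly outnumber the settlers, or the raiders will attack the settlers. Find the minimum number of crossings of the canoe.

Following every safe sequence of crossings from the start, the most of the 8 that can be at the right bank as the canoe arrives there on crossings 1, 3, 5 is 2, 3, 4 respectively; the best ever achieved is 4 of 8.
From crossing 7 on, no configuration arises that was not already reachable earlier: only 11 distinct safe configurations (who is on which side, and where the canoe is) can ever be reached, none of them has everyone across, and every continuation just revisits them. They are: 0 settlers + 0 raiders across (canoe back at the start); 0 settlers + 1 raider across (canoe there); 0 settlers + 1 raider across (canoe back at the start); 0 settlers + 2 raiders across (canoe there); 0 settlers + 2 raiders across (canoe back at the start); 0 settlers + 3 raiders across (canoe there); 0 settlers + 3 raiders across (canoe back at the start); 0 settlers + 4 raiders across (canoe there); 1 settler + 1 raider across (canoe there); 1 settler + 1 raider across (canoe back at the start); 2 settlers + 2 raiders across (canoe there). So no valid plan exists.

impossible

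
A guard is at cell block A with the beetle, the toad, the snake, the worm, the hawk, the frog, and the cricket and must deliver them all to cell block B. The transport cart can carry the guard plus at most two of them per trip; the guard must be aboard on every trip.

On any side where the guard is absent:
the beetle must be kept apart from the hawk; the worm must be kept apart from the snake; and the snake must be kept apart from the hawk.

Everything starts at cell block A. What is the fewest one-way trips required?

Counting alone: the guard can take at most 2 across per trip to cell block B, so moving all 7 needs at least 4 loaded trips out, with a return between consecutive ones — at least 7 crossings.
The plan below uses exactly 7 crossings, so it is optimal:
1. Guard goes to cell block B with the beetle and the snake.  [cell block A: the cricket, the frog, the hawk, the toad, the worm | cell block B: the beetle, the snake]
2. Guard goes back to cell block A alone.  [cell block A: the cricket, the frog, the hawk, the toad, the worm | cell block B: the beetle, the snake]
3. Guard goes to cell block B with the toad.  [cell block A: the cricket, the frog, the hawk, the worm | cell block B: the beetle, the snake, the toad]
4. Guard goes back to cell block A alone.  [cell block A: the cricket, the frog, the hawk, the worm | cell block B: the beetle, the snake, the toad]
5. Guard goes to cell block B with the cricket and the frog.  [cell block A: the hawk, the worm | cell block B: the beetle, the cricket, the frog, the snake, the toad]
6. Guard goes back to cell block A alone.  [cell block A: the hawk, the worm | cell block B: the beetle, the cricket, the frog, the snake, the toad]
7. Guard goes to cell block B with the hawk and the worm.  [cell block A: — | cell block B: the beetle, the cricket, the frog, the hawk, the snake, the toad, the worm]

7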